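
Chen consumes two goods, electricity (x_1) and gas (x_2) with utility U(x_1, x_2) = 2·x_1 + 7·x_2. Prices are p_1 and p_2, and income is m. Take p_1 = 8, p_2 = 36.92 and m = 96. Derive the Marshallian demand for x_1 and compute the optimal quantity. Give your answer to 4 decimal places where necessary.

Numerically: x_1* = 12, x_2* = 0.

x_1* = 12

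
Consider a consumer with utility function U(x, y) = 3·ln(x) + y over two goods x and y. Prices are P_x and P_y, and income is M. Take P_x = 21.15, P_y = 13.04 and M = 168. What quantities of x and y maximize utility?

x* = 1.8496, y* = 9.8834

Set MRS = P_x/P_y: (3/x)/1 = P_x/P_y.
So x*(P_x,P_y) = 3·P_y/P_x, independent of income; and y* = (M − 3·P_y)/P_y.
At the given prices: x* = 3·13.04/21.15 = 1.8496, and y* = 9.8834.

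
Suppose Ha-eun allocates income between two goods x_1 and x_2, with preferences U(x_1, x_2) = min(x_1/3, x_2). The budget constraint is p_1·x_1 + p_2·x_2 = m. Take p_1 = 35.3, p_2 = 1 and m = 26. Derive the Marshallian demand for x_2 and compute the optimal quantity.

With perfect complements, no substitution: consume in ratio x_1:x_2 = 3:1.
Budget: p_1·x_1 + p_2·(1/3)·x_1 = m, so (3·p_1 + p_2)·x_1 = 3·m.
Demand: x_1*(p_1,p_2,m) = 3·m/(3·p_1 + p_2), x_2* = m/(3·p_1 + p_2).
Here 3·35.3 + 1 = 106.9, giving x_2* = 0.2432.

x_2* = 0.2432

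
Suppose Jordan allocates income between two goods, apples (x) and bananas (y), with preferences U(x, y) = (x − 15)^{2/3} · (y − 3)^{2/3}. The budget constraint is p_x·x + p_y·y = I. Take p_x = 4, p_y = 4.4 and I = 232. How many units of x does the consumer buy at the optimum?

x* = 34.85

MRS = (y−3)/(x−15). Tangency with p_x/p_y gives y−3 = (p_x/p_y)·(x−15).
Substituting into the budget: x* = 15 + 0.5·(I − 15·p_x − 3·p_y)/p_x, and y* = 3 + 0.5·(…)/p_y.
Discretionary income = 232 − 15·4 − 3·4.4 = 158.8; x* = 15 + 0.5·158.8/4 = 34.85.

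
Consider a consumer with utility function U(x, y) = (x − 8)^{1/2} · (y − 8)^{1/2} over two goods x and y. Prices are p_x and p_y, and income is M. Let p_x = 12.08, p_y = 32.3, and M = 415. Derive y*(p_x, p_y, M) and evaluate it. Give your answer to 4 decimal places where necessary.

Substituting into the budget: x* = 8 + 0.5·(M − 8·p_x − 8·p_y)/p_x, and y* = 8 + 0.5·(…)/p_y.
Discretionary income = 415 − 8·12.08 − 8·32.3 = 59.96; y* = 8 + 0.5·59.96/32.3 = 8.9282.

y* = 8.9282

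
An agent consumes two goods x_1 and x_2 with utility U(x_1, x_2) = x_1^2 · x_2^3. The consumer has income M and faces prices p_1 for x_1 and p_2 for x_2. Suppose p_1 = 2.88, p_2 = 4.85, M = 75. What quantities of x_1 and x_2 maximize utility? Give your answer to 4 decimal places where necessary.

The MRS is (2/3)·x_2/x_1. Set MRS = p_1/p_2.
So 2·p_2·x_2 = 3·p_1·x_1; combined with the budget, a share 0.4 of income goes to x_1.
Demand: x_1*(p_1,p_2,M) = 0.4·M/p_1 and x_2* = 0.6·M/p_2.
At p_1=2.88, p_2=4.85, M=75: x_1* = 0.4·75/2.88 = 10.4167, x_2* = 9.2784.

x_1* = 10.4167, x_2* = 9.2784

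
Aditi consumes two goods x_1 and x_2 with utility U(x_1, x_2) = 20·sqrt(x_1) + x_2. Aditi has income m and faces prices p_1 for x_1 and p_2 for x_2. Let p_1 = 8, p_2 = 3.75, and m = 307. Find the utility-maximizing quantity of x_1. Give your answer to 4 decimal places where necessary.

x_1* = 21.9727

Set MRS = p_1/p_2: 10·x_1^(−1/2) = p_1/p_2.
Solve: √x_1 = 10·p_2/p_1, so x_1*(p_1,p_2) = (10·p_2/p_1)², and x_2* = (m − p_1·x_1*)/p_2.
Plugging in: x_1* = (10·3.75/8)² = 21.9727.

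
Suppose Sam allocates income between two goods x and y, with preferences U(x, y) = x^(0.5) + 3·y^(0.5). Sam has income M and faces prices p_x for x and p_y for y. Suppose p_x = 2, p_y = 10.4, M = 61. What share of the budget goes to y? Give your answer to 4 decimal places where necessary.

MRS = MU_x/MU_y = (1/3)·(y/x)^(0.5). Set equal to p_x/p_y.
Solve for the ratio: y/x = [3·p_x/p_y]^(2).
With the ratio pinned down, the budget gives x* = M/(p_x + p_y·(y/x)) and y* = (y/x)·x*.
Numerically y/x = 0.33284, so x* = 61/(2 + 10.4·0.33284) = 11.169 and y* = 0.33284·11.169 = 3.7175.
Expenditure on y: 10.4·3.7175 = 38.662; share = 0.6338.

share on y = 0.6338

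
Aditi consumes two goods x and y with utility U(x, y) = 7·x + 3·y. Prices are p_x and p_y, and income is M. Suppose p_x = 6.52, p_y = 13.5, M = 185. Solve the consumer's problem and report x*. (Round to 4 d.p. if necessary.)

x* = 28.3742

Perfect substitutes: compare marginal utility per dollar. 7/p_x vs 3/p_y → 1.0736 vs 0.2222.
x gives more utility per dollar, so spend all income on x: x* = M/p_x, y* = 0.
Numerically: x* = 28.3742, y* = 0.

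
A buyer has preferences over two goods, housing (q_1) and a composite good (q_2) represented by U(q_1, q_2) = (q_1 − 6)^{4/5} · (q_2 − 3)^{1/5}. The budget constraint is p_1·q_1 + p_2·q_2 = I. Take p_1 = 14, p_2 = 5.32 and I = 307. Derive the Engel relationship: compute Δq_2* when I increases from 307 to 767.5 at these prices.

Δq_2* = 17.312

Discretionary income = 307 − 6·14 − 3·5.32 = 207.04; q_2* = 3 + 0.2·207.04/5.32 = 10.7835.
At I' = 767.5: q_2* = 28.0955. Change: 28.0955 − 10.7835 = 17.312.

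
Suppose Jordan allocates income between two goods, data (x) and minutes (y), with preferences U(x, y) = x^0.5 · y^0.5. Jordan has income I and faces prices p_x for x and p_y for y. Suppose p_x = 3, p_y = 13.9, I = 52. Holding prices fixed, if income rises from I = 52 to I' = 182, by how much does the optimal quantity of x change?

MU_x/MU_y = (0.5·y)/(0.5·x); tangency sets this equal to p_x/p_y.
So 0.5·p_y·y = 0.5·p_x·x; combined with the budget, a share 0.5 of income goes to x.
Demand: x*(p_x,p_y,I) = 0.5·I/p_x and y* = 0.5·I/p_y.
At p_x=3, p_y=13.9, I=52: x* = 0.5·52/3 = 8.6667.
At I' = 182: x* = 30.3333. Change: 30.3333 − 8.6667 = 21.6667.

Δx* = 21.6667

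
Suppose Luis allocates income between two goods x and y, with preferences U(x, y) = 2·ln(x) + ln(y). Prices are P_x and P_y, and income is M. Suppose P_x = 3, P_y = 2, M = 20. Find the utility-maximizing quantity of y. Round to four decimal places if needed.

y* = 3.3333

MU_x/MU_y = (2·y)/(x); tangency sets this equal to P_x/P_y.
So 2·P_y·y = P_x·x; combined with the budget, a share 2/3 of income goes to x.
Demand: x*(P_x,P_y,M) = 2/3·M/P_x and y* = 1/3·M/P_y.
At P_x=3, P_y=2, M=20: y* = 1/3·20/2 = 3.3333.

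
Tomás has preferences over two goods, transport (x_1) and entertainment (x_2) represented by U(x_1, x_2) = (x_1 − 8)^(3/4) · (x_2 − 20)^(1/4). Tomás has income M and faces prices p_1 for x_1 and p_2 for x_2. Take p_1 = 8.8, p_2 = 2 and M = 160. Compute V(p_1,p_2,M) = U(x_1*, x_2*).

Let x_1' = x_1−8, x_2' = x_2−20. MRS = 3·x_2'/x_1' = p_1/p_2.
After buying the subsistence bundle (8, 20), a share 0.75 of the remaining income goes to x_1: x_1* = 8 + 0.75·(M − 8p_1 − 20p_2)/p_1.
Discretionary income = 160 − 8·8.8 − 20·2 = 49.6; x_1* = 8 + 0.75·49.6/8.8 = 12.2273; x_2* = 20 + 0.25·49.6/2 = 26.2.
Utility at the optimum: U(12.2273, 26.2) = 4.652.

V = 4.652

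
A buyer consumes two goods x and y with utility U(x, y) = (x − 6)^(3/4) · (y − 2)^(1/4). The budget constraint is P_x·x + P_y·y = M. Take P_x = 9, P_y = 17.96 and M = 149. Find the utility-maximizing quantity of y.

This is Cobb-Douglas in (x−6, y−2): tangency gives 0.75·P_y·(y−2) = 0.25·P_x·(x−6).
Substituting into the budget: x* = 6 + 0.75·(M − 6·P_x − 2·P_y)/P_x, and y* = 2 + 0.25·(…)/P_y.
Discretionary income = 149 − 6·9 − 2·17.96 = 59.08; y* = 2 + 0.25·59.08/17.96 = 2.8224.

y* = 2.8224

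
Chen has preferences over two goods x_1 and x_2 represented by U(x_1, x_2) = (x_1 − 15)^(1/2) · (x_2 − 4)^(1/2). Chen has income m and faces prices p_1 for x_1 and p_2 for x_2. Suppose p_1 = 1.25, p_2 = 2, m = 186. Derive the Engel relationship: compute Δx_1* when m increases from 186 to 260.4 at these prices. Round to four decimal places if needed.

Δx_1* = 29.76

This is Cobb-Douglas in (x_1−15, x_2−4): tangency gives 0.5·p_2·(x_2−4) = 0.5·p_1·(x_1−15).
Substituting into the budget: x_1* = 15 + 0.5·(m − 15·p_1 − 4·p_2)/p_1, and x_2* = 4 + 0.5·(…)/p_2.
Discretionary income = 186 − 15·1.25 − 4·2 = 159.25; x_1* = 15 + 0.5·159.25/1.25 = 78.7.
At m' = 260.4: x_1* = 108.46. Change: 108.46 − 78.7 = 29.76.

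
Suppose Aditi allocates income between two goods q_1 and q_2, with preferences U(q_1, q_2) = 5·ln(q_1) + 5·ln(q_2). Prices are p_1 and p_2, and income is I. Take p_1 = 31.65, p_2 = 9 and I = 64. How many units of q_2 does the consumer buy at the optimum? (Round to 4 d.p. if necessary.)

The MRS is q_2/q_1. Set MRS = p_1/p_2.
Rearranging, p_2·q_2 = p_1·q_1. Substituting into the budget gives p_1·q_1·(1 + 1) = I.
Demand: q_1*(p_1,p_2,I) = 0.5·I/p_1 and q_2* = 0.5·I/p_2.
At p_1=31.65, p_2=9, I=64: q_2* = 0.5·64/9 = 3.5556.

q_2* = 3.5556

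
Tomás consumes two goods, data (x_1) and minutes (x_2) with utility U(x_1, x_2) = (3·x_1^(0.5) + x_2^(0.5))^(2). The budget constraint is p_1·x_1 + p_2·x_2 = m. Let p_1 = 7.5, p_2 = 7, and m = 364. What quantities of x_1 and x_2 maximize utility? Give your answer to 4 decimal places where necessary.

From the CES first-order condition, 3·(x_2/x_1)^(0.5) = p_1/p_2.
Hence x_2/x_1 = ((1/3)·p_1/p_2)^(1/(0.5)), i.e. raised to the 2 power.
Substitute x_2 = (x_2/x_1)·x_1 into the budget: x_1* = m/(p_1 + p_2·(x_2/x_1)).
Numerically x_2/x_1 = 0.127551, so x_1* = 364/(7.5 + 7·0.127551) = 43.3702 and x_2* = 0.127551·43.3702 = 5.5319.

x_1* = 43.3702, x_2* = 5.5319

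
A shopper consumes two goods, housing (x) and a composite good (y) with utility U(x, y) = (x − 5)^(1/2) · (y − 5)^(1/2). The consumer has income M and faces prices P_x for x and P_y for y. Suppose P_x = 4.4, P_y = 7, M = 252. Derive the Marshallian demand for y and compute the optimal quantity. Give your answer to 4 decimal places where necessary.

Let x' = x−5, y' = y−5. MRS = y'/x' = P_x/P_y.
Substituting into the budget: x* = 5 + 0.5·(M − 5·P_x − 5·P_y)/P_x, and y* = 5 + 0.5·(…)/P_y.
Discretionary income = 252 − 5·4.4 − 5·7 = 195; y* = 5 + 0.5·195/7 = 18.9286.

y* = 18.9286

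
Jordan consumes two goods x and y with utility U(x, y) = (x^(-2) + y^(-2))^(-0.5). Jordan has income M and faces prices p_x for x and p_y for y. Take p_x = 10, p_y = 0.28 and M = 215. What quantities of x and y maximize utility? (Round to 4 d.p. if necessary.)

From the CES first-order condition, (y/x)^(3) = p_x/p_y.
Hence y/x = (p_x/p_y)^(1/(3)), i.e. raised to the 1/3 power.
With the ratio pinned down, the budget gives x* = M/(p_x + p_y·(y/x)) and y* = (y/x)·x*.
Numerically y/x = 3.293169, so x* = 215/(10 + 0.28·3.293169) = 19.6849 and y* = 3.293169·19.6849 = 64.8256.

x* = 19.6849, y* = 64.8256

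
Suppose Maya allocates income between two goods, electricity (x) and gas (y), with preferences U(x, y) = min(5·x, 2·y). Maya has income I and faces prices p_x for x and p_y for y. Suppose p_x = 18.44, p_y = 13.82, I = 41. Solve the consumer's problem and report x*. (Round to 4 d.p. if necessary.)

With perfect complements, no substitution: consume in ratio x:y = 2:5.
Budget: p_x·x + p_y·(5/2)·x = I, so (2·p_x + 5·p_y)·x = 2·I.
Demand: x*(p_x,p_y,I) = 2·I/(2·p_x + 5·p_y), y* = 5·I/(2·p_x + 5·p_y).
Here 2·18.44 + 5·13.82 = 105.98, giving x* = 0.7737.

x* = 0.7737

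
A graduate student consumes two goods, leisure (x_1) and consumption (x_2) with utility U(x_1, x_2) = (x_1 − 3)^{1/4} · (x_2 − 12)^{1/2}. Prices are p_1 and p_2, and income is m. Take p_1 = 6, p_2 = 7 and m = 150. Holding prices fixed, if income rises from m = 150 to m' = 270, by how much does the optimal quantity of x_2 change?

MRS = (1/2)·(x_2−12)/(x_1−3). Tangency with p_1/p_2 gives x_2−12 = 2·(p_1/p_2)·(x_1−3).
After buying the subsistence bundle (3, 12), a share 1/3 of the remaining income goes to x_1: x_1* = 3 + 1/3·(m − 3p_1 − 12p_2)/p_1.
Discretionary income = 150 − 3·6 − 12·7 = 48; x_2* = 12 + 2/3·48/7 = 16.5714.
At m' = 270: x_2* = 28. Change: 28 − 16.5714 = 11.4286.

Δx_2* = 11.4286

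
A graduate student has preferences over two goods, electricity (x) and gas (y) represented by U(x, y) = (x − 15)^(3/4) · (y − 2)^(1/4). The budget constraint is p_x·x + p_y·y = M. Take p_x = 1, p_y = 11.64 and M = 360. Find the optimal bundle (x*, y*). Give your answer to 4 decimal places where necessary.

x* = 256.29, y* = 8.9098

Discretionary income = 360 − 15·1 − 2·11.64 = 321.72; x* = 15 + 0.75·321.72/1 = 256.29; y* = 2 + 0.25·321.72/11.64 = 8.9098.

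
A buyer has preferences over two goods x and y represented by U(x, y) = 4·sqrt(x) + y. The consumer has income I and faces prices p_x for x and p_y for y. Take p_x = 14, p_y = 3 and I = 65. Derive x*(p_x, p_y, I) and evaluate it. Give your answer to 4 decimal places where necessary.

x* = 0.1837

Set MRS = p_x/p_y: 2·x^(−1/2) = p_x/p_y.
Solve: √x = 2·p_y/p_x, so x*(p_x,p_y) = (2·p_y/p_x)², and y* = (I − p_x·x*)/p_y.
Plugging in: x* = (2·3/14)² = 0.1837.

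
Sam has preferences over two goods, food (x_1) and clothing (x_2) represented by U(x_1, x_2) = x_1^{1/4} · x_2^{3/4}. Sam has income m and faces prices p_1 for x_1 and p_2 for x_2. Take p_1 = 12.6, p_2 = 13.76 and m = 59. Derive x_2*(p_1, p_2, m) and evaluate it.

Tangency: MRS = (1/3)·x_2/x_1 = p_1/p_2.
So 0.25·p_2·x_2 = 0.75·p_1·x_1; combined with the budget, a share 0.25 of income goes to x_1.
Demand: x_1*(p_1,p_2,m) = 0.25·m/p_1 and x_2* = 0.75·m/p_2.
At p_1=12.6, p_2=13.76, m=59: x_2* = 0.75·59/13.76 = 3.2158.

x_2* = 3.2158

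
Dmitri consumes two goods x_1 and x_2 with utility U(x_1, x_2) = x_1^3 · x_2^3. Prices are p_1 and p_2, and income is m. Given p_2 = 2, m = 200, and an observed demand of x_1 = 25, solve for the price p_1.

Tangency: MRS = x_2/x_1 = p_1/p_2.
So 3·p_2·x_2 = 3·p_1·x_1; combined with the budget, a share 0.5 of income goes to x_1.
Demand: x_1*(p_1,p_2,m) = 0.5·m/p_1 and x_2* = 0.5·m/p_2.
Set x_1* = 25 in the demand function and solve for p_1: p_1 = 4.

p_1 = 4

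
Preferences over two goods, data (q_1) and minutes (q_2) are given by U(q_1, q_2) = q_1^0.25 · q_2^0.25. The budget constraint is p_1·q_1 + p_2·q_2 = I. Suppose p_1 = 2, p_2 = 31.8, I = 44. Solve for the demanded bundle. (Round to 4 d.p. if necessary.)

q_1* = 11, q_2* = 0.6918

MU_q_1/MU_q_2 = (0.25·q_2)/(0.25·q_1); tangency sets this equal to p_1/p_2.
Rearranging, p_2·q_2 = p_1·q_1. Substituting into the budget gives p_1·q_1·(1 + 1) = I.
Demand: q_1*(p_1,p_2,I) = 0.5·I/p_1 and q_2* = 0.5·I/p_2.
At p_1=2, p_2=31.8, I=44: q_1* = 0.5·44/2 = 11, q_2* = 0.6918.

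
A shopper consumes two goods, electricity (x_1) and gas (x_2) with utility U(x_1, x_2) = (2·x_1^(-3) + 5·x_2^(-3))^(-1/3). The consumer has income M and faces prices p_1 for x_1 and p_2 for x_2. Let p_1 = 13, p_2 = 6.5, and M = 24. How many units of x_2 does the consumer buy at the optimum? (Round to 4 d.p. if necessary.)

From the CES first-order condition, (2/5)·(x_2/x_1)^(4) = p_1/p_2.
Solve for the ratio: x_2/x_1 = [(5/2)·p_1/p_2]^(0.25).
With the ratio pinned down, the budget gives x_1* = M/(p_1 + p_2·(x_2/x_1)) and x_2* = (x_2/x_1)·x_1*.
Numerically x_2/x_1 = 1.495349, so x_1* = 24/(13 + 6.5·1.495349) = 1.0563 and x_2* = 1.495349·1.0563 = 1.5796.

x_2* = 1.5796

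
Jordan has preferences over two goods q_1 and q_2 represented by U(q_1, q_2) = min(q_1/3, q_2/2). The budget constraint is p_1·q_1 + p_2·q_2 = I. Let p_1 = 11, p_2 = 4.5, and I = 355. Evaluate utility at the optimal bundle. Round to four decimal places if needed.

Leontief preferences: the optimum is at the kink where q_1/3 = q_2/2, i.e. q_2 = (2/3)·q_1.
Budget: p_1·q_1 + p_2·(2/3)·q_1 = I, so (3·p_1 + 2·p_2)·q_1 = 3·I.
Demand: q_1*(p_1,p_2,I) = 3·I/(3·p_1 + 2·p_2), q_2* = 2·I/(3·p_1 + 2·p_2).
Here 3·11 + 2·4.5 = 42, giving q_1* = 25.3571 and q_2* = 16.9048.
Utility at the optimum: U(25.3571, 16.9048) = 8.4524.

V = 8.4524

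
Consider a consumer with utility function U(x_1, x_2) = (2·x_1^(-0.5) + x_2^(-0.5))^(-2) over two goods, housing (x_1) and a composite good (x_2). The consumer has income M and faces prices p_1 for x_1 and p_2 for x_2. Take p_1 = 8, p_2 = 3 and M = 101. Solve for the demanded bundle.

MU_x_1 ∝ 2·x_1^(-1.5), MU_x_2 ∝ x_2^(-1.5), so MRS = 2·(x_2/x_1)^(1.5) = p_1/p_2.
Hence x_2/x_1 = ((1/2)·p_1/p_2)^(1/(1.5)), i.e. raised to the 2/3 power.
Substitute x_2 = (x_2/x_1)·x_1 into the budget: x_1* = M/(p_1 + p_2·(x_2/x_1)).
Numerically x_2/x_1 = 1.211414, so x_1* = 101/(8 + 3·1.211414) = 8.6813 and x_2* = 1.211414·8.6813 = 10.5166.

x_1* = 8.6813, x_2* = 10.5166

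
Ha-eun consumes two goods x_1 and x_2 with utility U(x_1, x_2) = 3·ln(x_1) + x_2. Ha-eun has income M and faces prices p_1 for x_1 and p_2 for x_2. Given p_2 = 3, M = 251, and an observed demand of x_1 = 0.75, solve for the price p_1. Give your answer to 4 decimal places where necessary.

p_1 = 12

Set MRS = p_1/p_2: (3/x_1)/1 = p_1/p_2.
So x_1*(p_1,p_2) = 3·p_2/p_1, independent of income; and x_2* = (M − 3·p_2)/p_2.
Set x_1* = 0.75 in the demand function and solve for p_1: p_1 = 12.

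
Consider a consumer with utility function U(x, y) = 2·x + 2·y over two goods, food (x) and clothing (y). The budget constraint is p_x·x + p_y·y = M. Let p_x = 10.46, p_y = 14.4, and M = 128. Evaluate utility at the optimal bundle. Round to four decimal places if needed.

x gives more utility per dollar, so spend all income on x: x* = M/p_x, y* = 0.
Numerically: x* = 12.2371, y* = 0.
Utility at the optimum: U(12.2371, 0) = 24.4742.

V = 24.4742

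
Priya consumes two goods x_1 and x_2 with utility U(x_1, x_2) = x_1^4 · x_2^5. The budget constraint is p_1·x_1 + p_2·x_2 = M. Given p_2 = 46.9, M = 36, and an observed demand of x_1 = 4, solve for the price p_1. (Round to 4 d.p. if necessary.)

p_1 = 4

The MRS is (4/5)·x_2/x_1. Set MRS = p_1/p_2.
Rearranging, p_2·x_2 = (5/4)·p_1·x_1. Substituting into the budget gives p_1·x_1·(1 + (5/4)) = M.
Demand: x_1*(p_1,p_2,M) = 4/9·M/p_1 and x_2* = 5/9·M/p_2.
Set x_1* = 4 in the demand function and solve for p_1: p_1 = 4.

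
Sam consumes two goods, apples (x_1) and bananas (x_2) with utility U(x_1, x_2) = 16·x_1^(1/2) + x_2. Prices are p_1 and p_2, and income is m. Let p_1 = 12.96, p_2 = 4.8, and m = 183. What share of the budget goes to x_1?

share on x_1 = 0.6217

MU_x_1 = 8/√x_1, MU_x_2 = 1. Tangency: 8/√x_1 = p_1/p_2.
Solve: √x_1 = 8·p_2/p_1, so x_1*(p_1,p_2) = (8·p_2/p_1)², and x_2* = (m − p_1·x_1*)/p_2.
Plugging in: x_1* = (8·4.8/12.96)² = 8.7791, x_2* = 14.4213.
Expenditure on x_1: 12.96·8.7791 = 113.7778; share = 0.6217.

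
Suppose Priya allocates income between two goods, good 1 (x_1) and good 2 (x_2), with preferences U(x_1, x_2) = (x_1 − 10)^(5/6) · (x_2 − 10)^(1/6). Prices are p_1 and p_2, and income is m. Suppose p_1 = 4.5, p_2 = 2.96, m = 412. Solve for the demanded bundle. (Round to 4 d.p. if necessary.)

This is Cobb-Douglas in (x_1−10, x_2−10): tangency gives 5/6·p_2·(x_2−10) = 1/6·p_1·(x_1−10).
After buying the subsistence bundle (10, 10), a share 5/6 of the remaining income goes to x_1: x_1* = 10 + 5/6·(m − 10p_1 − 10p_2)/p_1.
Discretionary income = 412 − 10·4.5 − 10·2.96 = 337.4; x_1* = 10 + 5/6·337.4/4.5 = 72.4815; x_2* = 10 + 1/6·337.4/2.96 = 28.9977.

x_1* = 72.4815, x_2* = 28.9977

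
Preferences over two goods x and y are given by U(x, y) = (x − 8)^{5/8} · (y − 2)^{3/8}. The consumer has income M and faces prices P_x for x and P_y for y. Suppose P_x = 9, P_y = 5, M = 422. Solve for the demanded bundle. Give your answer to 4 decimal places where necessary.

x* = 31.6111, y* = 27.5

MRS = (5/3)·(y−2)/(x−8). Tangency with P_x/P_y gives y−2 = (3/5)·(P_x/P_y)·(x−8).
Substituting into the budget: x* = 8 + 0.625·(M − 8·P_x − 2·P_y)/P_x, and y* = 2 + 0.375·(…)/P_y.
Discretionary income = 422 − 8·9 − 2·5 = 340; x* = 8 + 0.625·340/9 = 31.6111; y* = 2 + 0.375·340/5 = 27.5.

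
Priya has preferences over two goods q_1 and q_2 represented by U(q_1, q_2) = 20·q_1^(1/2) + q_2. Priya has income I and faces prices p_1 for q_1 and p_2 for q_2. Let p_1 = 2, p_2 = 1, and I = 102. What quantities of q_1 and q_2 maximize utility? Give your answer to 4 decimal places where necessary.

Plugging in: q_1* = (10·1/2)² = 25, q_2* = 52.

q_1* = 25, q_2* = 52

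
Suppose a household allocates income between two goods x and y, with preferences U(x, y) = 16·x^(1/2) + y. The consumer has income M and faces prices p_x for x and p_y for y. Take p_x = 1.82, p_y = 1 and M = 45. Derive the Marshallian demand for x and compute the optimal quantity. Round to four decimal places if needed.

x* = 19.3213

MU_x = 8/√x, MU_y = 1. Tangency: 8/√x = p_x/p_y.
Thus x* = (8·p_y/p_x)² — independent of M — with the rest of income spent on y.
Plugging in: x* = (8·1/1.82)² = 19.3213.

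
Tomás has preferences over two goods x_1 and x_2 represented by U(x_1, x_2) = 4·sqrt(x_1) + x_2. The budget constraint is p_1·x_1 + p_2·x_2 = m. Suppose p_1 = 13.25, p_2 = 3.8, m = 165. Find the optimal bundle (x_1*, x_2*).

MU_x_1 = 2/√x_1, MU_x_2 = 1. Tangency: 2/√x_1 = p_1/p_2.
Thus x_1* = (2·p_2/p_1)² — independent of m — with the rest of income spent on x_2.
Plugging in: x_1* = (2·3.8/13.25)² = 0.329, x_2* = 42.2739.

x_1* = 0.329, x_2* = 42.2739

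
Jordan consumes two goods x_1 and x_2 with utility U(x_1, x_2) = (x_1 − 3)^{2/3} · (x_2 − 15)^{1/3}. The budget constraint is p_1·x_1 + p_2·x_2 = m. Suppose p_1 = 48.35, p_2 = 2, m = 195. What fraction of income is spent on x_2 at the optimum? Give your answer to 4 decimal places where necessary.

share on x_2 = 0.1879

Let x_1' = x_1−3, x_2' = x_2−15. MRS = 2·x_2'/x_1' = p_1/p_2.
After buying the subsistence bundle (3, 15), a share 2/3 of the remaining income goes to x_1: x_1* = 3 + 2/3·(m − 3p_1 − 15p_2)/p_1.
Discretionary income = 195 − 3·48.35 − 15·2 = 19.95; x_1* = 3 + 2/3·19.95/48.35 = 3.2751; x_2* = 15 + 1/3·19.95/2 = 18.325.
Expenditure on x_2: 2·18.325 = 36.65; share = 0.1879.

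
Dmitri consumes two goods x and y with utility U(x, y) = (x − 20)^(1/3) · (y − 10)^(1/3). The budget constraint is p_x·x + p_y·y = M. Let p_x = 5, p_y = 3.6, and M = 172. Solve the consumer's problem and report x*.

x* = 23.6

This is Cobb-Douglas in (x−20, y−10): tangency gives 1/3·p_y·(y−10) = 1/3·p_x·(x−20).
After buying the subsistence bundle (20, 10), a share 0.5 of the remaining income goes to x: x* = 20 + 0.5·(M − 20p_x − 10p_y)/p_x.
Discretionary income = 172 − 20·5 − 10·3.6 = 36; x* = 20 + 0.5·36/5 = 23.6.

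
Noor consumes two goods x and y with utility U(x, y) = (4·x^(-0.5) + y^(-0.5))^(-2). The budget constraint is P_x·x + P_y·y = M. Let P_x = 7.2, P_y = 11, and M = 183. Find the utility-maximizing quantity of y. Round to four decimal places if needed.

From the CES first-order condition, 4·(y/x)^(1.5) = P_x/P_y.
Hence y/x = ((1/4)·P_x/P_y)^(1/(1.5)), i.e. raised to the 2/3 power.
With the ratio pinned down, the budget gives x* = M/(P_x + P_y·(y/x)) and y* = (y/x)·x*.
Numerically y/x = 0.299171, so x* = 183/(7.2 + 11·0.299171) = 17.4437 and y* = 0.299171·17.4437 = 5.2187.

y* = 5.2187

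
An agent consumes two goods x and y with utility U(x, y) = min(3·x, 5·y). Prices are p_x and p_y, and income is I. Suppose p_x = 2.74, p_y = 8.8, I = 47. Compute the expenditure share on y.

Leontief preferences: the optimum is at the kink where x/5 = y/3, i.e. y = (3/5)·x.
Budget: p_x·x + p_y·(3/5)·x = I, so (5·p_x + 3·p_y)·x = 5·I.
Demand: x*(p_x,p_y,I) = 5·I/(5·p_x + 3·p_y), y* = 3·I/(5·p_x + 3·p_y).
Here 5·2.74 + 3·8.8 = 40.1, giving x* = 5.8603 and y* = 3.5162.
Expenditure on y: 8.8·3.5162 = 30.9426; share = 0.6584.

share on y = 0.6584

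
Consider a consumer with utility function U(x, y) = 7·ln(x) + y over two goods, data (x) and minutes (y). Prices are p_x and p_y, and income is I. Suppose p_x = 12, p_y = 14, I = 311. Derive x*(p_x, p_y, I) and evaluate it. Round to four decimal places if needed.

x* = 8.1667

So x*(p_x,p_y) = 7·p_y/p_x, independent of income; and y* = (I − 7·p_y)/p_y.
At the given prices: x* = 7·14/12 = 8.1667.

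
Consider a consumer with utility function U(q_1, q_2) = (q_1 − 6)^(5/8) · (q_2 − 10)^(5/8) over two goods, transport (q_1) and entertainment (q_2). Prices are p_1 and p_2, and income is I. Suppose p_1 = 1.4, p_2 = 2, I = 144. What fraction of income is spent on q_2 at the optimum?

share on q_2 = 0.5403

MRS = (q_2−10)/(q_1−6). Tangency with p_1/p_2 gives q_2−10 = (p_1/p_2)·(q_1−6).
After buying the subsistence bundle (6, 10), a share 0.5 of the remaining income goes to q_1: q_1* = 6 + 0.5·(I − 6p_1 − 10p_2)/p_1.
Discretionary income = 144 − 6·1.4 − 10·2 = 115.6; q_1* = 6 + 0.5·115.6/1.4 = 47.2857; q_2* = 10 + 0.5·115.6/2 = 38.9.
Expenditure on q_2: 2·38.9 = 77.8; share = 0.5403.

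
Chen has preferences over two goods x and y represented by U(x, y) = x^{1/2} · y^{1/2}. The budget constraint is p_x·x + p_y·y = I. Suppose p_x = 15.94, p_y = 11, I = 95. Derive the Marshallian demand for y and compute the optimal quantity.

y* = 4.3182

At p_x=15.94, p_y=11, I=95: y* = 0.5·95/11 = 4.3182.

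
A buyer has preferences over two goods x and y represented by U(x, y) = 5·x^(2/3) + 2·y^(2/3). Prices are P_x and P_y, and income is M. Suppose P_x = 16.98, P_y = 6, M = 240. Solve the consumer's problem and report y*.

MRS = MU_x/MU_y = (5/2)·(y/x)^(1/3). Set equal to P_x/P_y.
Solve for the ratio: y/x = [(2/5)·P_x/P_y]^(3).
Substitute y = (y/x)·x into the budget: x* = M/(P_x + P_y·(y/x)).
Numerically y/x = 1.450572, so x* = 240/(16.98 + 6·1.450572) = 9.3445 and y* = 1.450572·9.3445 = 13.5549.

y* = 13.5549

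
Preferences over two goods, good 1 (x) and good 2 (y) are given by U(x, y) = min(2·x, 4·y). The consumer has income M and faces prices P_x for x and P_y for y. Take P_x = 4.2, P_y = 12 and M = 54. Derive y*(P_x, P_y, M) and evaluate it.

With perfect complements, no substitution: consume in ratio x:y = 4:2.
Budget: P_x·x + P_y·(1/2)·x = M, so (4·P_x + 2·P_y)·x = 4·M.
Demand: x*(P_x,P_y,M) = 4·M/(4·P_x + 2·P_y), y* = 2·M/(4·P_x + 2·P_y).
Here 4·4.2 + 2·12 = 40.8, giving y* = 2.6471.

y* = 2.6471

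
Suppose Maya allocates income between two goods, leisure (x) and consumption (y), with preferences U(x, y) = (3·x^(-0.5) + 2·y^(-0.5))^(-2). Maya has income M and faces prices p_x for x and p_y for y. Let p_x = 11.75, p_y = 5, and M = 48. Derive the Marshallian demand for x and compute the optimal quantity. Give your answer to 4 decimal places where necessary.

x* = 2.5954

From the CES first-order condition, (3/2)·(y/x)^(1.5) = p_x/p_y.
Hence y/x = ((2/3)·p_x/p_y)^(1/(1.5)), i.e. raised to the 2/3 power.
Substitute y = (y/x)·x into the budget: x* = M/(p_x + p_y·(y/x)).
Numerically y/x = 1.348914, so x* = 48/(11.75 + 5·1.348914) = 2.5954.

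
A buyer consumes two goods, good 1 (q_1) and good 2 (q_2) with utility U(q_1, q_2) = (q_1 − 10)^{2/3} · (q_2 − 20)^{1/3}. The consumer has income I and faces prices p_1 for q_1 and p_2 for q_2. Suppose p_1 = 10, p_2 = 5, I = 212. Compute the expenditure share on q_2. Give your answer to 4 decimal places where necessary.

This is Cobb-Douglas in (q_1−10, q_2−20): tangency gives 2/3·p_2·(q_2−20) = 1/3·p_1·(q_1−10).
After buying the subsistence bundle (10, 20), a share 2/3 of the remaining income goes to q_1: q_1* = 10 + 2/3·(I − 10p_1 − 20p_2)/p_1.
Discretionary income = 212 − 10·10 − 20·5 = 12; q_1* = 10 + 2/3·12/10 = 10.8; q_2* = 20 + 1/3·12/5 = 20.8.
Expenditure on q_2: 5·20.8 = 104; share = 0.4906.

share on q_2 = 0.4906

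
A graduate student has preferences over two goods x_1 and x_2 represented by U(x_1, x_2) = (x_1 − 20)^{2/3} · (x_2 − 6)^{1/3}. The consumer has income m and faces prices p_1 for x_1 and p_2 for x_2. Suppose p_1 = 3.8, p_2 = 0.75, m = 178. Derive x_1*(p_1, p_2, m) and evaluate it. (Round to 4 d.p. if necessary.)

MRS = 2·(x_2−6)/(x_1−20). Tangency with p_1/p_2 gives x_2−6 = (1/2)·(p_1/p_2)·(x_1−20).
Substituting into the budget: x_1* = 20 + 2/3·(m − 20·p_1 − 6·p_2)/p_1, and x_2* = 6 + 1/3·(…)/p_2.
Discretionary income = 178 − 20·3.8 − 6·0.75 = 97.5; x_1* = 20 + 2/3·97.5/3.8 = 37.1053.

x_1* = 37.1053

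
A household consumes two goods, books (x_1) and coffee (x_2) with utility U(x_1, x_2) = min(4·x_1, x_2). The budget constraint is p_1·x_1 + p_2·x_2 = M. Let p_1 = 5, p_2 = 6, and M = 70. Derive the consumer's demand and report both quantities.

Leontief preferences: the optimum is at the kink where x_1/1 = x_2/4, i.e. x_2 = 4·x_1.
Budget: p_1·x_1 + p_2·4·x_1 = M, so (p_1 + 4·p_2)·x_1 = M.
Demand: x_1*(p_1,p_2,M) = M/(p_1 + 4·p_2), x_2* = 4·M/(p_1 + 4·p_2).
Here 5 + 4·6 = 29, giving x_1* = 2.4138 and x_2* = 9.6552.

x_1* = 2.4138, x_2* = 9.6552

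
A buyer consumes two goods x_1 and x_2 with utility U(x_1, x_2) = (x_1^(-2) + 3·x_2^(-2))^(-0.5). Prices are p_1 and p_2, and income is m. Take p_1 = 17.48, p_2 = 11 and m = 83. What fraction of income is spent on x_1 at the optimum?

From the CES first-order condition, (1/3)·(x_2/x_1)^(3) = p_1/p_2.
Hence x_2/x_1 = (3·p_1/p_2)^(1/(3)), i.e. raised to the 1/3 power.
Substitute x_2 = (x_2/x_1)·x_1 into the budget: x_1* = m/(p_1 + p_2·(x_2/x_1)).
Numerically x_2/x_1 = 1.683023, so x_1* = 83/(17.48 + 11·1.683023) = 2.306 and x_2* = 1.683023·2.306 = 3.881.
Expenditure on x_1: 17.48·2.306 = 40.3087; share = 0.4856.

share on x_1 = 0.4856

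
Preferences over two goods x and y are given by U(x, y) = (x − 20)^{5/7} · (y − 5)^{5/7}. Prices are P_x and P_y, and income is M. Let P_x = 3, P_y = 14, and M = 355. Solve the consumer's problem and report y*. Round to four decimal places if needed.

This is Cobb-Douglas in (x−20, y−5): tangency gives 5/7·P_y·(y−5) = 5/7·P_x·(x−20).
Substituting into the budget: x* = 20 + 0.5·(M − 20·P_x − 5·P_y)/P_x, and y* = 5 + 0.5·(…)/P_y.
Discretionary income = 355 − 20·3 − 5·14 = 225; y* = 5 + 0.5·225/14 = 13.0357.

y* = 13.0357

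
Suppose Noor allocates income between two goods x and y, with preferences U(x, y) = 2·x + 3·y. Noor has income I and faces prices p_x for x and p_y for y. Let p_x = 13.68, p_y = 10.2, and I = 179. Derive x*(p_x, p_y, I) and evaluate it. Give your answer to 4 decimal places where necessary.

Linear utility — the consumer picks whichever good has higher MU/price: 2/13.68 = 0.1462 vs 3/10.2 = 0.2941.
y gives more utility per dollar, so spend all income on y: y* = I/p_y, x* = 0.
Numerically: x* = 0, y* = 17.549.

x* = 0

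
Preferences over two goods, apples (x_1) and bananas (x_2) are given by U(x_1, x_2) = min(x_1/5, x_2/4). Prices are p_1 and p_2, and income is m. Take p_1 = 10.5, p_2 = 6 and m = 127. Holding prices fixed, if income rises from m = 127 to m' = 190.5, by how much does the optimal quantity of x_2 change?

Δx_2* = 3.3203

Leontief preferences: the optimum is at the kink where x_1/5 = x_2/4, i.e. x_2 = (4/5)·x_1.
Budget: p_1·x_1 + p_2·(4/5)·x_1 = m, so (5·p_1 + 4·p_2)·x_1 = 5·m.
Demand: x_1*(p_1,p_2,m) = 5·m/(5·p_1 + 4·p_2), x_2* = 4·m/(5·p_1 + 4·p_2).
Here 5·10.5 + 4·6 = 76.5, giving x_2* = 6.6405.
At m' = 190.5: x_2* = 9.9608. Change: 9.9608 − 6.6405 = 3.3203.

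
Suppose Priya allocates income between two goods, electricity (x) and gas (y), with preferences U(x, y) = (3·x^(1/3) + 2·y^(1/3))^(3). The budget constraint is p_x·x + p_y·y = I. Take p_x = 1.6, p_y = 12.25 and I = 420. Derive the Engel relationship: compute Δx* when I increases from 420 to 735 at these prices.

Δx* = 164.5118

From the CES first-order condition, (3/2)·(y/x)^(2/3) = p_x/p_y.
Hence y/x = ((2/3)·p_x/p_y)^(1/(2/3)), i.e. raised to the 1.5 power.
With the ratio pinned down, the budget gives x* = I/(p_x + p_y·(y/x)) and y* = (y/x)·x*.
Numerically y/x = 0.025694, so x* = 420/(1.6 + 12.25·0.025694) = 219.349.
At I' = 735: x* = 383.8608. Change: 383.8608 − 219.349 = 164.5118.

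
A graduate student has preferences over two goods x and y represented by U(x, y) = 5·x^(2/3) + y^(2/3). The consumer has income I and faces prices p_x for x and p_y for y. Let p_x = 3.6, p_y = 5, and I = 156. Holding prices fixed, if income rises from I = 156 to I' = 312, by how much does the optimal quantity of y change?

With the ratio pinned down, the budget gives x* = I/(p_x + p_y·(y/x)) and y* = (y/x)·x*.
Numerically y/x = 0.002986, so x* = 156/(3.6 + 5·0.002986) = 43.1544 and y* = 0.002986·43.1544 = 0.1289.
At I' = 312: y* = 0.2577. Change: 0.2577 − 0.1289 = 0.1289.

Δy* = 0.1289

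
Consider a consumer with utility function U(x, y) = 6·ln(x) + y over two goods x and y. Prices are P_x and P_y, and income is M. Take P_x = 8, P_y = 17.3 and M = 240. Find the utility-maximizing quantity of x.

x* = 12.975

At the given prices: x* = 6·17.3/8 = 12.975.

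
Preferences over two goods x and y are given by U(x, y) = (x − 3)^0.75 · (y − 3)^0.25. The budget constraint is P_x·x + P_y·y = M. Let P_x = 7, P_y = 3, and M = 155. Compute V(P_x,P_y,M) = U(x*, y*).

Discretionary income = 155 − 3·7 − 3·3 = 125; x* = 3 + 0.75·125/7 = 16.3929; y* = 3 + 0.25·125/3 = 13.4167.
Utility at the optimum: U(16.3929, 13.4167) = 12.5773.

V = 12.5773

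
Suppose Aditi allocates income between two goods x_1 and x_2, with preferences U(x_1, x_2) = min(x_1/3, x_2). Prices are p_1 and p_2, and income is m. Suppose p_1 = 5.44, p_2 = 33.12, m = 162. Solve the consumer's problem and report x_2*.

x_2* = 3.2767

Leontief preferences: the optimum is at the kink where x_1/3 = x_2/1, i.e. x_2 = (1/3)·x_1.
Budget: p_1·x_1 + p_2·(1/3)·x_1 = m, so (3·p_1 + p_2)·x_1 = 3·m.
Demand: x_1*(p_1,p_2,m) = 3·m/(3·p_1 + p_2), x_2* = m/(3·p_1 + p_2).
Here 3·5.44 + 33.12 = 49.44, giving x_2* = 3.2767.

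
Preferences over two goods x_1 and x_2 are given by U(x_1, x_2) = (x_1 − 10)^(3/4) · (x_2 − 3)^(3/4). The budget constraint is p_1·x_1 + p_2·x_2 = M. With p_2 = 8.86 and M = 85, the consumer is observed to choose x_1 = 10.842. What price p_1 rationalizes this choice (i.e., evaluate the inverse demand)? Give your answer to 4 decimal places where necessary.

p_1 = 5

This is Cobb-Douglas in (x_1−10, x_2−3): tangency gives 0.75·p_2·(x_2−3) = 0.75·p_1·(x_1−10).
Substituting into the budget: x_1* = 10 + 0.5·(M − 10·p_1 − 3·p_2)/p_1, and x_2* = 3 + 0.5·(…)/p_2.
Set x_1* = 10.842 in the demand function and solve for p_1: p_1 = 5.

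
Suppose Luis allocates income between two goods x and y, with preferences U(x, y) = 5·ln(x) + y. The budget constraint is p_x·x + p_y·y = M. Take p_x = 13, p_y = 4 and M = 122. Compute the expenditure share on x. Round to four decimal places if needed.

share on x = 0.1639

MU_x = 5/x, MU_y = 1. Tangency: 5/x = p_x/p_y.
So x*(p_x,p_y) = 5·p_y/p_x, independent of income; and y* = (M − 5·p_y)/p_y.
At the given prices: x* = 5·4/13 = 1.5385, and y* = 25.5.
Expenditure on x: 13·1.5385 = 20; share = 0.1639.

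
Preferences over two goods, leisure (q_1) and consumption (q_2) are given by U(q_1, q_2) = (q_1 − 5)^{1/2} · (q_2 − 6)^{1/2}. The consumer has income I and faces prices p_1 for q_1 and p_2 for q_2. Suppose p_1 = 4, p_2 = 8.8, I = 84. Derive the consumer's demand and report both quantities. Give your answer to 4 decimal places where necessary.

q_1* = 6.4, q_2* = 6.6364

This is Cobb-Douglas in (q_1−5, q_2−6): tangency gives 0.5·p_2·(q_2−6) = 0.5·p_1·(q_1−5).
Substituting into the budget: q_1* = 5 + 0.5·(I − 5·p_1 − 6·p_2)/p_1, and q_2* = 6 + 0.5·(…)/p_2.
Discretionary income = 84 − 5·4 − 6·8.8 = 11.2; q_1* = 5 + 0.5·11.2/4 = 6.4; q_2* = 6 + 0.5·11.2/8.8 = 6.6364.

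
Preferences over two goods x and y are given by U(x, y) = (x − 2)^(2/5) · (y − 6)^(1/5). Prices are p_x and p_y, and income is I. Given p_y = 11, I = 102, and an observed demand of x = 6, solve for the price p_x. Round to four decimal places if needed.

MRS = 2·(y−6)/(x−2). Tangency with p_x/p_y gives y−6 = (1/2)·(p_x/p_y)·(x−2).
After buying the subsistence bundle (2, 6), a share 2/3 of the remaining income goes to x: x* = 2 + 2/3·(I − 2p_x − 6p_y)/p_x.
Set x* = 6 in the demand function and solve for p_x: p_x = 4.5.

p_x = 4.5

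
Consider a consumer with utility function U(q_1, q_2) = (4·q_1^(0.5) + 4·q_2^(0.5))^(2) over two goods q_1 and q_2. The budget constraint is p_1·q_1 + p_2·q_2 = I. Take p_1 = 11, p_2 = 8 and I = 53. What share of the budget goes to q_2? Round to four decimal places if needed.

MU_q_1 ∝ 4·q_1^(-0.5), MU_q_2 ∝ 4·q_2^(-0.5), so MRS = (q_2/q_1)^(0.5) = p_1/p_2.
Hence q_2/q_1 = (p_1/p_2)^(1/(0.5)), i.e. raised to the 2 power.
With the ratio pinned down, the budget gives q_1* = I/(p_1 + p_2·(q_2/q_1)) and q_2* = (q_2/q_1)·q_1*.
Numerically q_2/q_1 = 1.890625, so q_1* = 53/(11 + 8·1.890625) = 2.0287 and q_2* = 1.890625·2.0287 = 3.8355.
Expenditure on q_2: 8·3.8355 = 30.6842; share = 0.5789.

share on q_2 = 0.5789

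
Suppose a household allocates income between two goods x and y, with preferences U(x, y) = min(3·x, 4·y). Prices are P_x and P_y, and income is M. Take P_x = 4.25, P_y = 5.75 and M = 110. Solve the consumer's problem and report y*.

With perfect complements, no substitution: consume in ratio x:y = 4:3.
Budget: P_x·x + P_y·(3/4)·x = M, so (4·P_x + 3·P_y)·x = 4·M.
Demand: x*(P_x,P_y,M) = 4·M/(4·P_x + 3·P_y), y* = 3·M/(4·P_x + 3·P_y).
Here 4·4.25 + 3·5.75 = 34.25, giving y* = 9.635.

y* = 9.635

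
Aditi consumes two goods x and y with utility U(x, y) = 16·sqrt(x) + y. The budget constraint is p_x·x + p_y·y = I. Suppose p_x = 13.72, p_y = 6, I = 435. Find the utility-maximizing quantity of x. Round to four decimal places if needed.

x* = 12.2398

MU_x = 8/√x, MU_y = 1. Tangency: 8/√x = p_x/p_y.
Thus x* = (8·p_y/p_x)² — independent of I — with the rest of income spent on y.
Plugging in: x* = (8·6/13.72)² = 12.2398.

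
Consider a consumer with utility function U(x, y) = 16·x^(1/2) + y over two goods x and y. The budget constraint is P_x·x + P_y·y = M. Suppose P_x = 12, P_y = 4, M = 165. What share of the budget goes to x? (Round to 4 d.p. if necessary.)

Utility is quasi-linear in y; the FOC for x is 8/√x = P_x/P_y.
Thus x* = (8·P_y/P_x)² — independent of M — with the rest of income spent on y.
Plugging in: x* = (8·4/12)² = 7.1111, y* = 19.9167.
Expenditure on x: 12·7.1111 = 85.3333; share = 0.5172.

share on x = 0.5172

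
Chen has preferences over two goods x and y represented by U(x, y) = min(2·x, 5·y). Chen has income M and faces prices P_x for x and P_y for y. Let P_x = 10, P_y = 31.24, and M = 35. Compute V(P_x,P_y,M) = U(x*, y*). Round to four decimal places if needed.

V = 3.1117

With perfect complements, no substitution: consume in ratio x:y = 5:2.
Budget: P_x·x + P_y·(2/5)·x = M, so (5·P_x + 2·P_y)·x = 5·M.
Demand: x*(P_x,P_y,M) = 5·M/(5·P_x + 2·P_y), y* = 2·M/(5·P_x + 2·P_y).
Here 5·10 + 2·31.24 = 112.48, giving x* = 1.5558 and y* = 0.6223.
Utility at the optimum: U(1.5558, 0.6223) = 3.1117.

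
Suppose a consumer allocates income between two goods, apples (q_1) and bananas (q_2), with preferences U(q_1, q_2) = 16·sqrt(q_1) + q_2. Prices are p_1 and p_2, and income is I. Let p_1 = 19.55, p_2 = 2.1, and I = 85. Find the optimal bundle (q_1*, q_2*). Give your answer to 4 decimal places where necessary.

Plugging in: q_1* = (8·2.1/19.55)² = 0.7385, q_2* = 33.6015.

q_1* = 0.7385, q_2* = 33.6015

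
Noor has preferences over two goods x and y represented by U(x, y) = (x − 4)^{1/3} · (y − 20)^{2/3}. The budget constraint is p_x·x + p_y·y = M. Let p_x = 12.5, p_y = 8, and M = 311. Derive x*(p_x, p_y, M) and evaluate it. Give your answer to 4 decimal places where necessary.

After buying the subsistence bundle (4, 20), a share 1/3 of the remaining income goes to x: x* = 4 + 1/3·(M − 4p_x − 20p_y)/p_x.
Discretionary income = 311 − 4·12.5 − 20·8 = 101; x* = 4 + 1/3·101/12.5 = 6.6933.

x* = 6.6933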